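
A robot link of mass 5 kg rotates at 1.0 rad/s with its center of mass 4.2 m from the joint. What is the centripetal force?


F = m * omega^2 * r
= 5 * 1.0^2 * 4.2
= 5 * 1.0 * 4.2
= 21.0 N


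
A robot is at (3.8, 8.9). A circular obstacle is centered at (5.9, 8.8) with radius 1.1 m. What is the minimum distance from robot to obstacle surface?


center_dist = sqrt((3.8-5.9)^2 + (8.9-8.8)^2)
= sqrt(4.41 + 0.01)
= 2.1024
min_dist = center_dist - radius = 2.1024 - 1.1 = 1.0024 m


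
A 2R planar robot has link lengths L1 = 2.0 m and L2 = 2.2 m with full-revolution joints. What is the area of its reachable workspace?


r_max = L1 + L2 = 4.2 m
r_min = |L1 - L2| = 0.2 m
Area = pi*(r_max^2 - r_min^2)
= pi*(17.64 - 0.04)
= pi * 17.6
= 55.292 m^2


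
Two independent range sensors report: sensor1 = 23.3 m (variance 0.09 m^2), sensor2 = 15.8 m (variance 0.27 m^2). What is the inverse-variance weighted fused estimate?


w1 = (1/var1) / (1/var1 + 1/var2)
   = 11.1111 / (11.1111 + 3.7037) = 0.75
w2 = 1 - w1 = 0.25
fused = w1*s1 + w2*s2 = 17.475 + 3.95
= 21.425 m


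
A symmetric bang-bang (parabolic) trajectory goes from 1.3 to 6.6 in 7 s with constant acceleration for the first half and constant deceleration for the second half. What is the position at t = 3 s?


Symmetric rest-to-rest: each phase covers (pf-p0)/2 in time T/2. 0.5*a*(T/2)^2 = (pf-p0)/2 => a = 4*(pf-p0)/T^2
a = 4*(6.6-1.3)/7^2 = 0.4327
t = 3 is in the acceleration phase (t <= T/2).
p = p0 + 0.5*a*t^2 = 1.3 + 0.5*0.4327*3^2
= 3.2469


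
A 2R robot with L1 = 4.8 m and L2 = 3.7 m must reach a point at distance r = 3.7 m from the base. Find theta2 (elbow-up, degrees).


cos(theta2) = (r^2 - L1^2 - L2^2) / (2*L1*L2)
cos(theta2) = (13.69 - 23.04 - 13.69) / 35.52
cos(theta2) = -0.648649
theta2 = 130.4398 degrees


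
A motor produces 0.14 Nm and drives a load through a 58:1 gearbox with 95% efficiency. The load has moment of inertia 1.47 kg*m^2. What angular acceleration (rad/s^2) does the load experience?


tau_out = tau_motor * N * eta
= 0.14 * 58 * 0.95 = 7.714 Nm
alpha = tau_out / I = 7.714 / 1.47
= 5.2476 rad/s^2


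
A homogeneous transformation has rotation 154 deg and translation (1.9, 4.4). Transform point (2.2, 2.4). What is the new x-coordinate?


x' = cos(theta)*px - sin(theta)*py + tx
= -0.8988*2.2 - 0.4384*2.4 + 1.9
= -1.1294


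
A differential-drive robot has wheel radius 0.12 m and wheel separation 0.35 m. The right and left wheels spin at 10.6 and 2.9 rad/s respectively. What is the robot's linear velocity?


vR = r*wR = 0.12*10.6 = 1.272 m/s
vL = r*wL = 0.12*2.9 = 0.348 m/s
v = (vR+vL)/2 = 0.81 m/s
omega = (vR-vL)/L = 2.64 rad/s
linear velocity = 0.81 m/s


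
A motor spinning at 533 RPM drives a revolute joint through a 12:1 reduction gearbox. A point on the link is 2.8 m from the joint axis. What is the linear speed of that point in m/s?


omega_motor = 533 * 2*pi/60 = 55.8156 rad/s
omega_joint = omega_motor / 12 = 4.6513 rad/s
v = omega_joint * r = 4.6513 * 2.8
= 13.0236 m/s


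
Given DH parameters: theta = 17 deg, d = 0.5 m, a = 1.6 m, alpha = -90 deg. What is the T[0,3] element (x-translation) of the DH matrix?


T[0,3] = a * cos(theta)
= 1.6 * cos(17 deg)
= 1.6 * 0.9563
= 1.5301


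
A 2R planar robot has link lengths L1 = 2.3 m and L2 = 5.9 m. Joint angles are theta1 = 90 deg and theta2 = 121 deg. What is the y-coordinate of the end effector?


Convert angles to radians: theta1 = 1.5708, theta2 = 2.1118
y = L1*sin(theta1) + L2*sin(theta1+theta2)
y = 2.3 + -3.0387
y = -0.7387


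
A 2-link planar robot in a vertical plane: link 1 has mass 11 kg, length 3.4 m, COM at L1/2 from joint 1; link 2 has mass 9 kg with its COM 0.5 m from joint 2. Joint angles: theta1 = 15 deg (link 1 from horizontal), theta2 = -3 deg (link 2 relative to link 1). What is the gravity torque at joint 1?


Horizontal distance from joint 1 to link-1 COM:
  x_c1 = (L1/2)*cos(t1) = 1.7 * 0.9659 = 1.6421 m
Horizontal distance from joint 1 to link-2 COM:
  x_c2 = L1*cos(t1) + Lc2*cos(t1+t2)
       = 3.4*0.9659 + 0.5*0.9781 = 3.7732 m
tau1 = m1*g*x_c1 + m2*g*x_c2
     = 11*9.81*1.6421 + 9*9.81*3.7732
     = 177.1962 + 333.1377
     = 510.3339 Nm


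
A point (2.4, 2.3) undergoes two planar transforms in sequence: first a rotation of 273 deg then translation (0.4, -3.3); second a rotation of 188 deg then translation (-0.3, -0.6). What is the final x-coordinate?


After transform 1:
x1 = cos(273)*2.4 - sin(273)*2.3 + 0.4 = 2.8225
y1 = sin(273)*2.4 + cos(273)*2.3 + -3.3 = -5.5763
After transform 2:
x2 = cos(188)*2.8225 - sin(188)*-5.5763 + -0.3
= -3.8711


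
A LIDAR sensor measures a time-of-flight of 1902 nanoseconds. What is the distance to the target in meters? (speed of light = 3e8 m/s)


tof = 1902 ns = 1.902e-06 s
dist = c * tof / 2
= 3e8 * 1.902e-06 / 2
= 285.3 m


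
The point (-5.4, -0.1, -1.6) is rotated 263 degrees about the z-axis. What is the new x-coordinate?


Rotation about z-axis: x' = x*cos(theta) - y*sin(theta)
= -5.4 * -0.1219 - -0.1 * -0.9925
= 0.5588


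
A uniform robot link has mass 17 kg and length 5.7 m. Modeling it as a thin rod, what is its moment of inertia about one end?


I = (1/3) * m * L^2
= (1/3) * 17 * 5.7^2
= 0.333333 * 17 * 32.49
= 184.11 kg*m^2


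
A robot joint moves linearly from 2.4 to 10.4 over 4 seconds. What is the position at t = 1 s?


s = t/T = 1/4 = 0.25
p(t) = p0 + (pf-p0)*s
= 2.4 + (10.4 - 2.4) * 0.25
= 4.4


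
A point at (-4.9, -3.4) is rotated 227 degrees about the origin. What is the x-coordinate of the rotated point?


x' = x*cos(theta) - y*sin(theta)
cos(227 deg) = -0.682, sin(227 deg) = -0.7314
x' = -4.9 * -0.682 - -3.4 * -0.7314
= 3.3418 - 2.4866
= 0.8552


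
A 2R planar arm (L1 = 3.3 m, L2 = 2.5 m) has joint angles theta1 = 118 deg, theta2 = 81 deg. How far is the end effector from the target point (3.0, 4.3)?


End effector via forward kinematics:
x = L1*cos(t1) + L2*cos(t1+t2) = -3.9131
y = L1*sin(t1) + L2*sin(t1+t2) = 2.0998
Distance to target:
d = sqrt((3.0 - -3.9131)^2 + (4.3 - 2.0998)^2)
= sqrt(47.7903 + 4.8409)
= 7.2547 m


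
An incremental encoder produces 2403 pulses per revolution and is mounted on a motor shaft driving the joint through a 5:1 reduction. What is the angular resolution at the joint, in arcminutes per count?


counts per rev = 2403
effective counts at joint = 2403 * 5 = 12015
resolution = 360*60 / 12015
= 1.7978 arcmin/count


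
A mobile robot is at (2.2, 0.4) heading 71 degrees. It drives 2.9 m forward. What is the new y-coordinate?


y_new = y0 + d*sin(theta)
= 0.4 + 2.9*sin(71)
= 0.4 + 2.742
= 3.142


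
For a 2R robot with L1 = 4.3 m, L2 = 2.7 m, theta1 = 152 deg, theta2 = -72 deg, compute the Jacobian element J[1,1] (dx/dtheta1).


J[1,1] = -L1*sin(t1) - L2*sin(t1+t2)
= -4.3*sin(152) - 2.7*sin(80)
= -4.6777


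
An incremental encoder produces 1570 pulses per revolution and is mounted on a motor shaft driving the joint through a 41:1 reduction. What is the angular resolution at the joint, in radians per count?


counts per rev = 1570
effective counts at joint = 1570 * 41 = 64370
resolution = 2*pi / 64370
= 9.7610e-05 rad/count


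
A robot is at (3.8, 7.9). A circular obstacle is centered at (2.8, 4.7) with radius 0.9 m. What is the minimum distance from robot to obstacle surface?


center_dist = sqrt((3.8-2.8)^2 + (7.9-4.7)^2)
= sqrt(1.0 + 10.24)
= 3.3526
min_dist = center_dist - radius = 3.3526 - 0.9 = 2.4526 m


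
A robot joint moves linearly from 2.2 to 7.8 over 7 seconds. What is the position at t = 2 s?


s = t/T = 2/7 = 0.2857
p(t) = p0 + (pf-p0)*s
= 2.2 + (7.8 - 2.2) * 0.2857
= 3.8


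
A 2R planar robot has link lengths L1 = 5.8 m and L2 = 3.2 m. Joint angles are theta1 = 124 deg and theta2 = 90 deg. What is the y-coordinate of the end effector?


Convert angles to radians: theta1 = 2.1642, theta2 = 1.5708
y = L1*sin(theta1) + L2*sin(theta1+theta2)
y = 4.8084 + -1.7894
y = 3.019


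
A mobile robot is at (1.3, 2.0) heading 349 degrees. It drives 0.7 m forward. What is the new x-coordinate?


x_new = x0 + d*cos(theta)
= 1.3 + 0.7*cos(349)
= 1.3 + 0.6871
= 1.9871


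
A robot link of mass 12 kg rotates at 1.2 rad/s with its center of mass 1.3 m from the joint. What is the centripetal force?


F = m * omega^2 * r
= 12 * 1.2^2 * 1.3
= 12 * 1.44 * 1.3
= 22.464 N


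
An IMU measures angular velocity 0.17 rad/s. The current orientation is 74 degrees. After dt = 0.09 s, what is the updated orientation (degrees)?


delta_theta = w * dt = 0.17 * 0.09 = 0.0153 rad
= 0.8766 deg
theta_new = 74 + 0.8766 = 74.8766 deg


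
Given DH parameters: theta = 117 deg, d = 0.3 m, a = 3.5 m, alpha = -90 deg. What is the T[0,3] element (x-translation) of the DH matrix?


T[0,3] = a * cos(theta)
= 3.5 * cos(117 deg)
= 3.5 * -0.454
= -1.589


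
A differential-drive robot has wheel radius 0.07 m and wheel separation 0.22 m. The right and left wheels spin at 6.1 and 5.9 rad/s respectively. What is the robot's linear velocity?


vR = r*wR = 0.07*6.1 = 0.427 m/s
vL = r*wL = 0.07*5.9 = 0.413 m/s
v = (vR+vL)/2 = 0.42 m/s
omega = (vR-vL)/L = 0.0636 rad/s
linear velocity = 0.42 m/s


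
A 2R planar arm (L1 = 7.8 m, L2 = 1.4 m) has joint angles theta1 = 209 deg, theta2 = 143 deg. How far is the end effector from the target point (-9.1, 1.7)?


End effector via forward kinematics:
x = L1*cos(t1) + L2*cos(t1+t2) = -5.4357
y = L1*sin(t1) + L2*sin(t1+t2) = -3.9764
Distance to target:
d = sqrt((-9.1 - -5.4357)^2 + (1.7 - -3.9764)^2)
= sqrt(13.4274 + 32.221)
= 6.7564 m


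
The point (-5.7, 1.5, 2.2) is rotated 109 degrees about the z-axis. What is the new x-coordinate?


Rotation about z-axis: x' = x*cos(theta) - y*sin(theta)
= -5.7 * -0.3256 - 1.5 * 0.9455
= 0.4375


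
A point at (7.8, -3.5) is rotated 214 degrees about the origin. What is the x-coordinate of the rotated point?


x' = x*cos(theta) - y*sin(theta)
cos(214 deg) = -0.829, sin(214 deg) = -0.5592
x' = 7.8 * -0.829 - -3.5 * -0.5592
= -6.4665 - 1.9572
= -8.4237


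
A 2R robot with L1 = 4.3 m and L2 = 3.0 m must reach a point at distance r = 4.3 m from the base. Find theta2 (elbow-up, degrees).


cos(theta2) = (r^2 - L1^2 - L2^2) / (2*L1*L2)
cos(theta2) = (18.49 - 18.49 - 9.0) / 25.8
cos(theta2) = -0.348837
theta2 = 110.4162 degrees


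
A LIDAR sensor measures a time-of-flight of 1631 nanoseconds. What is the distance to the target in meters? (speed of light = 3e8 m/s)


tof = 1631 ns = 1.631e-06 s
dist = c * tof / 2
= 3e8 * 1.631e-06 / 2
= 244.65 m


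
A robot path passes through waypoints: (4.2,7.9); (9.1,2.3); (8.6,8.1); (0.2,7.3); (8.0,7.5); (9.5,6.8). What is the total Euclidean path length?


Segment lengths:
  seg1 = sqrt((4.9)^2 + (-5.6)^2) = 7.4411
  seg2 = sqrt((-0.5)^2 + (5.8)^2) = 5.8215
  seg3 = sqrt((-8.4)^2 + (-0.8)^2) = 8.438
  seg4 = sqrt((7.8)^2 + (0.2)^2) = 7.8026
  seg5 = sqrt((1.5)^2 + (-0.7)^2) = 1.6553
Total = 31.1585


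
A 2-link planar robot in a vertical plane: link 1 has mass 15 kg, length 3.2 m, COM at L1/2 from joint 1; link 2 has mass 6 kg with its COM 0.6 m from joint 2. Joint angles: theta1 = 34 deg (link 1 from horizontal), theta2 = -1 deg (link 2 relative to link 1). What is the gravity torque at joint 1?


Horizontal distance from joint 1 to link-1 COM:
  x_c1 = (L1/2)*cos(t1) = 1.6 * 0.829 = 1.3265 m
Horizontal distance from joint 1 to link-2 COM:
  x_c2 = L1*cos(t1) + Lc2*cos(t1+t2)
       = 3.2*0.829 + 0.6*0.8387 = 3.1561 m
tau1 = m1*g*x_c1 + m2*g*x_c2
     = 15*9.81*1.3265 + 6*9.81*3.1561
     = 195.1886 + 185.7694
     = 380.958 Nm


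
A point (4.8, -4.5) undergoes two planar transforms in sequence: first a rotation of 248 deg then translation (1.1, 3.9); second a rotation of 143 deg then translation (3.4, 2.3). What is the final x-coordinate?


After transform 1:
x1 = cos(248)*4.8 - sin(248)*-4.5 + 1.1 = -4.8704
y1 = sin(248)*4.8 + cos(248)*-4.5 + 3.9 = 1.1352
After transform 2:
x2 = cos(143)*-4.8704 - sin(143)*1.1352 + 3.4
= 6.6065


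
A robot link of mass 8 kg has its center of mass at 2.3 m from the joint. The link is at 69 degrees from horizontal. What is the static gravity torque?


tau = m*g*L*cos(angle)
= 8 * 9.81 * 2.3 * cos(69 deg)
= 8 * 9.81 * 2.3 * 0.3584
= 64.6868 Nm


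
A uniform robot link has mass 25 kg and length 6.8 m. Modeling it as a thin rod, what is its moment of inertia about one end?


I = (1/3) * m * L^2
= (1/3) * 25 * 6.8^2
= 0.333333 * 25 * 46.24
= 385.3333 kg*m^2


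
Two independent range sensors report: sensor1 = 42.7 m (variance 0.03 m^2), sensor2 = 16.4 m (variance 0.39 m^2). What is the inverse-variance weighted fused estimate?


w1 = (1/var1) / (1/var1 + 1/var2)
   = 33.3333 / (33.3333 + 2.5641) = 0.9286
w2 = 1 - w1 = 0.0714
fused = w1*s1 + w2*s2 = 39.65 + 1.1714
= 40.8214 m


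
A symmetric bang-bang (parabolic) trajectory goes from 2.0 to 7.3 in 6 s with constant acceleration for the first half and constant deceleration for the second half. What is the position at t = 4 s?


Symmetric rest-to-rest: each phase covers (pf-p0)/2 in time T/2. 0.5*a*(T/2)^2 = (pf-p0)/2 => a = 4*(pf-p0)/T^2
a = 4*(7.3-2.0)/6^2 = 0.5889
t = 4 is in the deceleration phase (t > T/2).
p = pf - 0.5*a*(T-t)^2 = 7.3 - 0.5*0.5889*2^2
= 6.1222


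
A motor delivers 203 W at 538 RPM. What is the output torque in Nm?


omega = 538 * 2*pi/60 = 56.3392 rad/s
tau = P / omega = 203 / 56.3392
= 3.6032 Nm


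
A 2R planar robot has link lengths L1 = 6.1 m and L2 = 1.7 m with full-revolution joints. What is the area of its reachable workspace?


r_max = L1 + L2 = 7.8 m
r_min = |L1 - L2| = 4.4 m
Area = pi*(r_max^2 - r_min^2)
= pi*(60.84 - 19.36)
= pi * 41.48
= 130.3133 m^2


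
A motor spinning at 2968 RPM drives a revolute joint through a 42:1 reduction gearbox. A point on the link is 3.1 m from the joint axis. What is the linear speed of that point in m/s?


omega_motor = 2968 * 2*pi/60 = 310.8082 rad/s
omega_joint = omega_motor / 42 = 7.4002 rad/s
v = omega_joint * r = 7.4002 * 3.1
= 22.9406 m/s


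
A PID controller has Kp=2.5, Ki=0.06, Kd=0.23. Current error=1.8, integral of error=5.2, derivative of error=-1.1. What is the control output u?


u = Kp*e + Ki*int(e) + Kd*de/dt
= 2.5*1.8 + 0.06*5.2 + 0.23*(-1.1)
= 4.5 + 0.312 + -0.253
= 4.559


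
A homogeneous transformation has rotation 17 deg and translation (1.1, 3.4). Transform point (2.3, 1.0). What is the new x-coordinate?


x' = cos(theta)*px - sin(theta)*py + tx
= 0.9563*2.3 - 0.2924*1.0 + 1.1
= 3.0071


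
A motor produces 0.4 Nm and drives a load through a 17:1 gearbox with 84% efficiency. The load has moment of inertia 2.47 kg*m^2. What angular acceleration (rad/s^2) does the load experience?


tau_out = tau_motor * N * eta
= 0.4 * 17 * 0.84 = 5.712 Nm
alpha = tau_out / I = 5.712 / 2.47
= 2.3126 rad/s^2


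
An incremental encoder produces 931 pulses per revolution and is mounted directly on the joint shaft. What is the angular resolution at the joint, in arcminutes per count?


counts per rev = 931
resolution = 360*60 / 931
= 23.2009 arcmin/count


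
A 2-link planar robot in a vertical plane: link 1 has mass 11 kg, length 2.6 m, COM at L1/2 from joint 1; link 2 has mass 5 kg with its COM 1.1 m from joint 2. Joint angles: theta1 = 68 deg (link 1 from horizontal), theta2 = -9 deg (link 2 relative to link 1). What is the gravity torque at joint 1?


Horizontal distance from joint 1 to link-1 COM:
  x_c1 = (L1/2)*cos(t1) = 1.3 * 0.3746 = 0.487 m
Horizontal distance from joint 1 to link-2 COM:
  x_c2 = L1*cos(t1) + Lc2*cos(t1+t2)
       = 2.6*0.3746 + 1.1*0.515 = 1.5405 m
tau1 = m1*g*x_c1 + m2*g*x_c2
     = 11*9.81*0.487 + 5*9.81*1.5405
     = 52.5509 + 75.5625
     = 128.1134 Nm


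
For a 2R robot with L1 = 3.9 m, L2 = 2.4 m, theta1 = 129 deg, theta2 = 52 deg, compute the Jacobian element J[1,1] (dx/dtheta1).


J[1,1] = -L1*sin(t1) - L2*sin(t1+t2)
= -3.9*sin(129) - 2.4*sin(181)
= -2.989


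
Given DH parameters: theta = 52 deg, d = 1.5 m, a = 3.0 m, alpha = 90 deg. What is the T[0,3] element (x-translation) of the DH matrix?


T[0,3] = a * cos(theta)
= 3.0 * cos(52 deg)
= 3.0 * 0.6157
= 1.847


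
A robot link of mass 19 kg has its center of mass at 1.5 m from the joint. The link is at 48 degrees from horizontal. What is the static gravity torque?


tau = m*g*L*cos(angle)
= 19 * 9.81 * 1.5 * cos(48 deg)
= 19 * 9.81 * 1.5 * 0.6691
= 187.0789 Nm


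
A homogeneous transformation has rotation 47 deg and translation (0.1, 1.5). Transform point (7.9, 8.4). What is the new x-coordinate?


x' = cos(theta)*px - sin(theta)*py + tx
= 0.682*7.9 - 0.7314*8.4 + 0.1
= -0.6556


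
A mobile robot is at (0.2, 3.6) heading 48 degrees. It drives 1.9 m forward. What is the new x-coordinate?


x_new = x0 + d*cos(theta)
= 0.2 + 1.9*cos(48)
= 0.2 + 1.2713
= 1.4713


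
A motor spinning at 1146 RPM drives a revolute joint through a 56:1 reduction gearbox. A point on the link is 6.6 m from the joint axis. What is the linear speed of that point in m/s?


omega_motor = 1146 * 2*pi/60 = 120.0088 rad/s
omega_joint = omega_motor / 56 = 2.143 rad/s
v = omega_joint * r = 2.143 * 6.6
= 14.1439 m/s


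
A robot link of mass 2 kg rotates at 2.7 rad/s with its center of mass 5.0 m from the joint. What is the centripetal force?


F = m * omega^2 * r
= 2 * 2.7^2 * 5.0
= 2 * 7.29 * 5.0
= 72.9 N


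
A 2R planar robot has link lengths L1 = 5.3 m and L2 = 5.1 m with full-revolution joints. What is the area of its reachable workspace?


r_max = L1 + L2 = 10.4 m
r_min = |L1 - L2| = 0.2 m
Area = pi*(r_max^2 - r_min^2)
= pi*(108.16 - 0.04)
= pi * 108.12
= 339.669 m^2


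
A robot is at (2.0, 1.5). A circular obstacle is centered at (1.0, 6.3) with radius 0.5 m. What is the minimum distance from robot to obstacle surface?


center_dist = sqrt((2.0-1.0)^2 + (1.5-6.3)^2)
= sqrt(1.0 + 23.04)
= 4.9031
min_dist = center_dist - radius = 4.9031 - 0.5 = 4.4031 m


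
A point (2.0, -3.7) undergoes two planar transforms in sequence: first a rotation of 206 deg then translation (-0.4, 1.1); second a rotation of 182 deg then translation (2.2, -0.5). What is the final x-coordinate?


After transform 1:
x1 = cos(206)*2.0 - sin(206)*-3.7 + -0.4 = -3.8196
y1 = sin(206)*2.0 + cos(206)*-3.7 + 1.1 = 3.5488
After transform 2:
x2 = cos(182)*-3.8196 - sin(182)*3.5488 + 2.2
= 6.1411


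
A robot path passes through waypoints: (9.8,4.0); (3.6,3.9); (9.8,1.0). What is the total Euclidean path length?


Segment lengths:
  seg1 = sqrt((-6.2)^2 + (-0.1)^2) = 6.2008
  seg2 = sqrt((6.2)^2 + (-2.9)^2) = 6.8447
Total = 13.0455


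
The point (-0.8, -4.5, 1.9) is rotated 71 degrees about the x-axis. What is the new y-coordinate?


Rotation about x-axis: y' = y*cos(theta) - z*sin(theta)
= -4.5 * 0.3256 - 1.9 * 0.9455
= -3.2615


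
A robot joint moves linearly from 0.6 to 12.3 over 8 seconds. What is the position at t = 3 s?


s = t/T = 3/8 = 0.375
p(t) = p0 + (pf-p0)*s
= 0.6 + (12.3 - 0.6) * 0.375
= 4.9875


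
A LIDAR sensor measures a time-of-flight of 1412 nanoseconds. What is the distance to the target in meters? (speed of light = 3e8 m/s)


tof = 1412 ns = 1.412e-06 s
dist = c * tof / 2
= 3e8 * 1.412e-06 / 2
= 211.8 m


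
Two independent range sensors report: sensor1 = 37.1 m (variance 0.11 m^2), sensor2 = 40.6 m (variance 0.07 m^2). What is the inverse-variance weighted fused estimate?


w1 = (1/var1) / (1/var1 + 1/var2)
   = 9.0909 / (9.0909 + 14.2857) = 0.3889
w2 = 1 - w1 = 0.6111
fused = w1*s1 + w2*s2 = 14.4278 + 24.8111
= 39.2389 m


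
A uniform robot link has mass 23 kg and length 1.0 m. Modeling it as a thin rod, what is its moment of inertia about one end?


I = (1/3) * m * L^2
= (1/3) * 23 * 1.0^2
= 0.333333 * 23 * 1.0
= 7.6667 kg*m^2


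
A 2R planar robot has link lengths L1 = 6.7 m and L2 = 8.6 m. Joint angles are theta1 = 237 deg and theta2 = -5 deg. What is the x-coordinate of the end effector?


Convert angles to radians: theta1 = 4.1364, theta2 = -0.0873
x = L1*cos(theta1) + L2*cos(theta1+theta2)
x = -3.6491 + -5.2947
x = -8.9438


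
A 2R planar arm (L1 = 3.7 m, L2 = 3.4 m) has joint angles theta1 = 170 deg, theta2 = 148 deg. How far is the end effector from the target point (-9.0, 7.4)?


End effector via forward kinematics:
x = L1*cos(t1) + L2*cos(t1+t2) = -1.1171
y = L1*sin(t1) + L2*sin(t1+t2) = -1.6325
Distance to target:
d = sqrt((-9.0 - -1.1171)^2 + (7.4 - -1.6325)^2)
= sqrt(62.1402 + 81.5869)
= 11.9886 m


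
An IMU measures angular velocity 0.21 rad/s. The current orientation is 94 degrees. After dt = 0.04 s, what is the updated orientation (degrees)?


delta_theta = w * dt = 0.21 * 0.04 = 0.0084 rad
= 0.4813 deg
theta_new = 94 + 0.4813 = 94.4813 deg


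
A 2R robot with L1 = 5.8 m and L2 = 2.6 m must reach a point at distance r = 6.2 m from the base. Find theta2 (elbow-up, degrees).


cos(theta2) = (r^2 - L1^2 - L2^2) / (2*L1*L2)
cos(theta2) = (38.44 - 33.64 - 6.76) / 30.16
cos(theta2) = -0.064987
theta2 = 93.7261 degrees


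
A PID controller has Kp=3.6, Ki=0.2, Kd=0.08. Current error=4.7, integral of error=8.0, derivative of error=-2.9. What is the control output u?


u = Kp*e + Ki*int(e) + Kd*de/dt
= 3.6*4.7 + 0.2*8.0 + 0.08*(-2.9)
= 16.92 + 1.6 + -0.232
= 18.288


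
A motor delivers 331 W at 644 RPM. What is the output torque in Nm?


omega = 644 * 2*pi/60 = 67.4395 rad/s
tau = P / omega = 331 / 67.4395
= 4.9081 Nm


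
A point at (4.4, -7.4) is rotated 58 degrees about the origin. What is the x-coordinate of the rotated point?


x' = x*cos(theta) - y*sin(theta)
cos(58 deg) = 0.5299, sin(58 deg) = 0.848
x' = 4.4 * 0.5299 - -7.4 * 0.848
= 2.3316 - -6.2756
= 8.6072


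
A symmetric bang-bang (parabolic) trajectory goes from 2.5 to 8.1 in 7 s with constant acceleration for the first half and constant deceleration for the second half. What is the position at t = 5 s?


Symmetric rest-to-rest: each phase covers (pf-p0)/2 in time T/2. 0.5*a*(T/2)^2 = (pf-p0)/2 => a = 4*(pf-p0)/T^2
a = 4*(8.1-2.5)/7^2 = 0.4571
t = 5 is in the deceleration phase (t > T/2).
p = pf - 0.5*a*(T-t)^2 = 8.1 - 0.5*0.4571*2^2
= 7.1857


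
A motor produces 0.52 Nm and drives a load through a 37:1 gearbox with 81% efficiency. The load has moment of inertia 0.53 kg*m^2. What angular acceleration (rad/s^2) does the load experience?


tau_out = tau_motor * N * eta
= 0.52 * 37 * 0.81 = 15.5844 Nm
alpha = tau_out / I = 15.5844 / 0.53
= 29.4045 rad/s^2


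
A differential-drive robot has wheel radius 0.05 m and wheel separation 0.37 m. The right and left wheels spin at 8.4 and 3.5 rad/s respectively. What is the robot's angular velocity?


vR = r*wR = 0.05*8.4 = 0.42 m/s
vL = r*wL = 0.05*3.5 = 0.175 m/s
v = (vR+vL)/2 = 0.2975 m/s
omega = (vR-vL)/L = 0.6622 rad/s
angular velocity = 0.6622 rad/s


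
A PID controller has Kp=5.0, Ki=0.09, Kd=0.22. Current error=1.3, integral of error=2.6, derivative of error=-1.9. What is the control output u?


u = Kp*e + Ki*int(e) + Kd*de/dt
= 5.0*1.3 + 0.09*2.6 + 0.22*(-1.9)
= 6.5 + 0.234 + -0.418
= 6.316


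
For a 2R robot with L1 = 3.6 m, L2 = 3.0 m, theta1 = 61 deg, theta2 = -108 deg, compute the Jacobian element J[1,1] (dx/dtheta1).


J[1,1] = -L1*sin(t1) - L2*sin(t1+t2)
= -3.6*sin(61) - 3.0*sin(-47)
= -0.9546


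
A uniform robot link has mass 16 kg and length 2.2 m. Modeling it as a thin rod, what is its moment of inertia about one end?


I = (1/3) * m * L^2
= (1/3) * 16 * 2.2^2
= 0.333333 * 16 * 4.84
= 25.8133 kg*m^2


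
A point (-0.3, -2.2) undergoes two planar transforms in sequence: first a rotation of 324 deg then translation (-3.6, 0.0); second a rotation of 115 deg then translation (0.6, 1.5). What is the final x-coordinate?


After transform 1:
x1 = cos(324)*-0.3 - sin(324)*-2.2 + -3.6 = -5.1358
y1 = sin(324)*-0.3 + cos(324)*-2.2 + 0.0 = -1.6035
After transform 2:
x2 = cos(115)*-5.1358 - sin(115)*-1.6035 + 0.6
= 4.2238


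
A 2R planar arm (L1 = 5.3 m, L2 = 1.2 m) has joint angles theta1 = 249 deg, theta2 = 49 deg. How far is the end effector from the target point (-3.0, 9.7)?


End effector via forward kinematics:
x = L1*cos(t1) + L2*cos(t1+t2) = -1.336
y = L1*sin(t1) + L2*sin(t1+t2) = -6.0075
Distance to target:
d = sqrt((-3.0 - -1.336)^2 + (9.7 - -6.0075)^2)
= sqrt(2.7689 + 246.726)
= 15.7954 m


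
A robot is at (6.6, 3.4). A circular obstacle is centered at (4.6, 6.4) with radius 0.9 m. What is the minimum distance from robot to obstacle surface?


center_dist = sqrt((6.6-4.6)^2 + (3.4-6.4)^2)
= sqrt(4.0 + 9.0)
= 3.6056
min_dist = center_dist - radius = 3.6056 - 0.9 = 2.7056 m


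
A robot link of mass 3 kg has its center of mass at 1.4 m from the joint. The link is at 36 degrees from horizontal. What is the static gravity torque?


tau = m*g*L*cos(angle)
= 3 * 9.81 * 1.4 * cos(36 deg)
= 3 * 9.81 * 1.4 * 0.809
= 33.3331 Nm


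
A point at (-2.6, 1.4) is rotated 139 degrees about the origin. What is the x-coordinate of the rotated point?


x' = x*cos(theta) - y*sin(theta)
cos(139 deg) = -0.7547, sin(139 deg) = 0.6561
x' = -2.6 * -0.7547 - 1.4 * 0.6561
= 1.9622 - 0.9185
= 1.0438


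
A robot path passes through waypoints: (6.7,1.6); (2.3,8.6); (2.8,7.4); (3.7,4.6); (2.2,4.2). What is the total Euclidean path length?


Segment lengths:
  seg1 = sqrt((-4.4)^2 + (7.0)^2) = 8.268
  seg2 = sqrt((0.5)^2 + (-1.2)^2) = 1.3
  seg3 = sqrt((0.9)^2 + (-2.8)^2) = 2.9411
  seg4 = sqrt((-1.5)^2 + (-0.4)^2) = 1.5524
Total = 14.0615


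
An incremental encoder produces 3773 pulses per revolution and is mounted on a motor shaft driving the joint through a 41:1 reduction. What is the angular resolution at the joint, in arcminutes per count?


counts per rev = 3773
effective counts at joint = 3773 * 41 = 154693
resolution = 360*60 / 154693
= 0.1396 arcmin/count


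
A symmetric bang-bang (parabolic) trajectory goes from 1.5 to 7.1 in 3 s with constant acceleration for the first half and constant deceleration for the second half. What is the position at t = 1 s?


Symmetric rest-to-rest: each phase covers (pf-p0)/2 in time T/2. 0.5*a*(T/2)^2 = (pf-p0)/2 => a = 4*(pf-p0)/T^2
a = 4*(7.1-1.5)/3^2 = 2.4889
t = 1 is in the acceleration phase (t <= T/2).
p = p0 + 0.5*a*t^2 = 1.5 + 0.5*2.4889*1^2
= 2.7444


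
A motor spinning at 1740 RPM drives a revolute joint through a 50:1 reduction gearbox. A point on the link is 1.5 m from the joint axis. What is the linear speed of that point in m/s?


omega_motor = 1740 * 2*pi/60 = 182.2124 rad/s
omega_joint = omega_motor / 50 = 3.6442 rad/s
v = omega_joint * r = 3.6442 * 1.5
= 5.4664 m/s


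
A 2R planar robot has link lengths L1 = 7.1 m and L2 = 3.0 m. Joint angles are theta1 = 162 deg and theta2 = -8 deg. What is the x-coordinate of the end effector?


Convert angles to radians: theta1 = 2.8274, theta2 = -0.1396
x = L1*cos(theta1) + L2*cos(theta1+theta2)
x = -6.7525 + -2.6964
x = -9.4489


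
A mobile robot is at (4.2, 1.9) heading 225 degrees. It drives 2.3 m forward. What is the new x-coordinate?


x_new = x0 + d*cos(theta)
= 4.2 + 2.3*cos(225)
= 4.2 + -1.6263
= 2.5737


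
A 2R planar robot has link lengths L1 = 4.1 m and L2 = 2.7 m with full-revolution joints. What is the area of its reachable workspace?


r_max = L1 + L2 = 6.8 m
r_min = |L1 - L2| = 1.4 m
Area = pi*(r_max^2 - r_min^2)
= pi*(46.24 - 1.96)
= pi * 44.28
= 139.1097 m^2


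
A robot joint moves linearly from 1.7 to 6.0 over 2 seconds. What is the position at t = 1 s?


s = t/T = 1/2 = 0.5
p(t) = p0 + (pf-p0)*s
= 1.7 + (6.0 - 1.7) * 0.5
= 3.85


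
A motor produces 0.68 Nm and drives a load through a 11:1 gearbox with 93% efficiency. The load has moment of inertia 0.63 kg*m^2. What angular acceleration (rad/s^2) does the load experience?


tau_out = tau_motor * N * eta
= 0.68 * 11 * 0.93 = 6.9564 Nm
alpha = tau_out / I = 6.9564 / 0.63
= 11.0419 rad/s^2


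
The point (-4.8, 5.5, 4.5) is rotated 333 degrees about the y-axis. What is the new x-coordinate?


Rotation about y-axis: x' = x*cos(theta) + z*sin(theta)
= -4.8 * 0.891 + 4.5 * -0.454
= -6.3198


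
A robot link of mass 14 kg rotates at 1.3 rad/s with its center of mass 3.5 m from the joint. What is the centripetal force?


F = m * omega^2 * r
= 14 * 1.3^2 * 3.5
= 14 * 1.69 * 3.5
= 82.81 N


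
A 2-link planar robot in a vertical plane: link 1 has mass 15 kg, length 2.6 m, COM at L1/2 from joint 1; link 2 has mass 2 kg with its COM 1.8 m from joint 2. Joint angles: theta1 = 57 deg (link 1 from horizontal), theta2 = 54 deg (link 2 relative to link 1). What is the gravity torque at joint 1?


Horizontal distance from joint 1 to link-1 COM:
  x_c1 = (L1/2)*cos(t1) = 1.3 * 0.5446 = 0.708 m
Horizontal distance from joint 1 to link-2 COM:
  x_c2 = L1*cos(t1) + Lc2*cos(t1+t2)
       = 2.6*0.5446 + 1.8*-0.3584 = 0.771 m
tau1 = m1*g*x_c1 + m2*g*x_c2
     = 15*9.81*0.708 + 2*9.81*0.771
     = 104.1867 + 15.127
     = 119.3137 Nm


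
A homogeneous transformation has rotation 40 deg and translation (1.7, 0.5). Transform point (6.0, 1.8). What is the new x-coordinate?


x' = cos(theta)*px - sin(theta)*py + tx
= 0.766*6.0 - 0.6428*1.8 + 1.7
= 5.1392


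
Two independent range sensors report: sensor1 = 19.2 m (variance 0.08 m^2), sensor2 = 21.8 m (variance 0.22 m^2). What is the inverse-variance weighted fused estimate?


w1 = (1/var1) / (1/var1 + 1/var2)
   = 12.5 / (12.5 + 4.5455) = 0.7333
w2 = 1 - w1 = 0.2667
fused = w1*s1 + w2*s2 = 14.08 + 5.8133
= 19.8933 m


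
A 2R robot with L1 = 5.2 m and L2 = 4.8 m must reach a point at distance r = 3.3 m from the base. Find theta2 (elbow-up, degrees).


cos(theta2) = (r^2 - L1^2 - L2^2) / (2*L1*L2)
cos(theta2) = (10.89 - 27.04 - 23.04) / 49.92
cos(theta2) = -0.785056
theta2 = 141.7259 degrees


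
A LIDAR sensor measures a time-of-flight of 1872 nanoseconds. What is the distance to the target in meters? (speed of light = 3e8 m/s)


tof = 1872 ns = 1.872e-06 s
dist = c * tof / 2
= 3e8 * 1.872e-06 / 2
= 280.8 m


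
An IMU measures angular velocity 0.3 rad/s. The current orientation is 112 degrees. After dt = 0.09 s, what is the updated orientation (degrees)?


delta_theta = w * dt = 0.3 * 0.09 = 0.027 rad
= 1.547 deg
theta_new = 112 + 1.547 = 113.547 deg


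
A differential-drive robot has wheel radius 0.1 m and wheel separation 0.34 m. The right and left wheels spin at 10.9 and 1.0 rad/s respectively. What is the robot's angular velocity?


vR = r*wR = 0.1*10.9 = 1.09 m/s
vL = r*wL = 0.1*1.0 = 0.1 m/s
v = (vR+vL)/2 = 0.595 m/s
omega = (vR-vL)/L = 2.9118 rad/s
angular velocity = 2.9118 rad/s


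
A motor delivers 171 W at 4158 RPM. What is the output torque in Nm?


omega = 4158 * 2*pi/60 = 435.4247 rad/s
tau = P / omega = 171 / 435.4247
= 0.3927 Nm


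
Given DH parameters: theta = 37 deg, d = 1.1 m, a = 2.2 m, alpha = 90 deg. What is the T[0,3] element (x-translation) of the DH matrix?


T[0,3] = a * cos(theta)
= 2.2 * cos(37 deg)
= 2.2 * 0.7986
= 1.757


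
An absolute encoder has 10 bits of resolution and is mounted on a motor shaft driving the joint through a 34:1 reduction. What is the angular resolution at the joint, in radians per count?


counts = 2^10 = 1024
effective counts at joint = 1024 * 34 = 34816
resolution = 2*pi / 34816
= 1.8047e-04 rad/count


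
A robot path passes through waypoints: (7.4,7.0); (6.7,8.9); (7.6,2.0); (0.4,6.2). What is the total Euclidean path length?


Segment lengths:
  seg1 = sqrt((-0.7)^2 + (1.9)^2) = 2.0248
  seg2 = sqrt((0.9)^2 + (-6.9)^2) = 6.9584
  seg3 = sqrt((-7.2)^2 + (4.2)^2) = 8.3355
Total = 17.3188


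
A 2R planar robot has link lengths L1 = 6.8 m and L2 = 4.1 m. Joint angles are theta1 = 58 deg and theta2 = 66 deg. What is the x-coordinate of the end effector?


Convert angles to radians: theta1 = 1.0123, theta2 = 1.1519
x = L1*cos(theta1) + L2*cos(theta1+theta2)
x = 3.6035 + -2.2927
x = 1.3108


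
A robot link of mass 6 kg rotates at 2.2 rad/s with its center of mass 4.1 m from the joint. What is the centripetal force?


F = m * omega^2 * r
= 6 * 2.2^2 * 4.1
= 6 * 4.84 * 4.1
= 119.064 N


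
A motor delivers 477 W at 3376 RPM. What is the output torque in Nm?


omega = 3376 * 2*pi/60 = 353.5339 rad/s
tau = P / omega = 477 / 353.5339
= 1.3492 Nm


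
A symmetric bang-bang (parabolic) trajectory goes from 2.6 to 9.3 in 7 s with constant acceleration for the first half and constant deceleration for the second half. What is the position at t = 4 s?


Symmetric rest-to-rest: each phase covers (pf-p0)/2 in time T/2. 0.5*a*(T/2)^2 = (pf-p0)/2 => a = 4*(pf-p0)/T^2
a = 4*(9.3-2.6)/7^2 = 0.5469
t = 4 is in the deceleration phase (t > T/2).
p = pf - 0.5*a*(T-t)^2 = 9.3 - 0.5*0.5469*3^2
= 6.8388


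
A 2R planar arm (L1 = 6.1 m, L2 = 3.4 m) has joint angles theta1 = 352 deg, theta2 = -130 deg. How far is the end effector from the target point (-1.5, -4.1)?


End effector via forward kinematics:
x = L1*cos(t1) + L2*cos(t1+t2) = 3.5139
y = L1*sin(t1) + L2*sin(t1+t2) = -3.124
Distance to target:
d = sqrt((-1.5 - 3.5139)^2 + (-4.1 - -3.124)^2)
= sqrt(25.1396 + 0.9526)
= 5.1081 m


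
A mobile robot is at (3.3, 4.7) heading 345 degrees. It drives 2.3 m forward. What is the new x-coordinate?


x_new = x0 + d*cos(theta)
= 3.3 + 2.3*cos(345)
= 3.3 + 2.2216
= 5.5216


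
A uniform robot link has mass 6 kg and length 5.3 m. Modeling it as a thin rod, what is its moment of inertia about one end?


I = (1/3) * m * L^2
= (1/3) * 6 * 5.3^2
= 0.333333 * 6 * 28.09
= 56.18 kg*m^2


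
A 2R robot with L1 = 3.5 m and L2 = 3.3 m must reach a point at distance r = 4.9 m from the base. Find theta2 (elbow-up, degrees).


cos(theta2) = (r^2 - L1^2 - L2^2) / (2*L1*L2)
cos(theta2) = (24.01 - 12.25 - 10.89) / 23.1
cos(theta2) = 0.037662
theta2 = 87.8416 degrees


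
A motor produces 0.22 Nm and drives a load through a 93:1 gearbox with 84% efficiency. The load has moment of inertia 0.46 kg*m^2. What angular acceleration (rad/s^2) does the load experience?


tau_out = tau_motor * N * eta
= 0.22 * 93 * 0.84 = 17.1864 Nm
alpha = tau_out / I = 17.1864 / 0.46
= 37.3617 rad/s^2


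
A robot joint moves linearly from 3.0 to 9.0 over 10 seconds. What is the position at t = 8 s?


s = t/T = 8/10 = 0.8
p(t) = p0 + (pf-p0)*s
= 3.0 + (9.0 - 3.0) * 0.8
= 7.8


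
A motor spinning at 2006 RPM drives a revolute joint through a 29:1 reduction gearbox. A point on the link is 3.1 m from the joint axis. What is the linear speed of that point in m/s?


omega_motor = 2006 * 2*pi/60 = 210.0678 rad/s
omega_joint = omega_motor / 29 = 7.2437 rad/s
v = omega_joint * r = 7.2437 * 3.1
= 22.4555 m/s


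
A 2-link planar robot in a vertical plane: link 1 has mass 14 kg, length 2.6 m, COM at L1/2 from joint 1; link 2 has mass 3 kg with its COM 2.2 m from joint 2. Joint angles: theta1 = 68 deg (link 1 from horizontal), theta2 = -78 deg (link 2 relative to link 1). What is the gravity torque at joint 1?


Horizontal distance from joint 1 to link-1 COM:
  x_c1 = (L1/2)*cos(t1) = 1.3 * 0.3746 = 0.487 m
Horizontal distance from joint 1 to link-2 COM:
  x_c2 = L1*cos(t1) + Lc2*cos(t1+t2)
       = 2.6*0.3746 + 2.2*0.9848 = 3.1406 m
tau1 = m1*g*x_c1 + m2*g*x_c2
     = 14*9.81*0.487 + 3*9.81*3.1406
     = 66.883 + 92.4265
     = 159.3095 Nm


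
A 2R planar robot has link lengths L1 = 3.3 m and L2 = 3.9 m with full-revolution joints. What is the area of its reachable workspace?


r_max = L1 + L2 = 7.2 m
r_min = |L1 - L2| = 0.6 m
Area = pi*(r_max^2 - r_min^2)
= pi*(51.84 - 0.36)
= pi * 51.48
= 161.7292 m^2


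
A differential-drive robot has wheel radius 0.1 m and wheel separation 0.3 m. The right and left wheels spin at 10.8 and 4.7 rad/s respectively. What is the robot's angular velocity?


vR = r*wR = 0.1*10.8 = 1.08 m/s
vL = r*wL = 0.1*4.7 = 0.47 m/s
v = (vR+vL)/2 = 0.775 m/s
omega = (vR-vL)/L = 2.0333 rad/s
angular velocity = 2.0333 rad/s


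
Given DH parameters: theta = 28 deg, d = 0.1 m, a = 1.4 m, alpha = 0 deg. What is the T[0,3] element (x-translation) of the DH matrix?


T[0,3] = a * cos(theta)
= 1.4 * cos(28 deg)
= 1.4 * 0.8829
= 1.2361


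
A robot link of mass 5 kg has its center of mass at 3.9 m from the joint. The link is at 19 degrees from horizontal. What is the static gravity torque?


tau = m*g*L*cos(angle)
= 5 * 9.81 * 3.9 * cos(19 deg)
= 5 * 9.81 * 3.9 * 0.9455
= 180.873 Nm


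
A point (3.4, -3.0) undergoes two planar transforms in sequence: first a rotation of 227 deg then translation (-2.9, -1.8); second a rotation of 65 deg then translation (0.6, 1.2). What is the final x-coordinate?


After transform 1:
x1 = cos(227)*3.4 - sin(227)*-3.0 + -2.9 = -7.4129
y1 = sin(227)*3.4 + cos(227)*-3.0 + -1.8 = -2.2406
After transform 2:
x2 = cos(65)*-7.4129 - sin(65)*-2.2406 + 0.6
= -0.5021


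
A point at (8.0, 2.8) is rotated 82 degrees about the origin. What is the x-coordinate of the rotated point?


x' = x*cos(theta) - y*sin(theta)
cos(82 deg) = 0.1392, sin(82 deg) = 0.9903
x' = 8.0 * 0.1392 - 2.8 * 0.9903
= 1.1134 - 2.7728
= -1.6594


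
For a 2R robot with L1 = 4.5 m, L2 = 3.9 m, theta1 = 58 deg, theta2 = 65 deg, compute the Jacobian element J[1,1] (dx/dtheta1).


J[1,1] = -L1*sin(t1) - L2*sin(t1+t2)
= -4.5*sin(58) - 3.9*sin(123)
= -7.087


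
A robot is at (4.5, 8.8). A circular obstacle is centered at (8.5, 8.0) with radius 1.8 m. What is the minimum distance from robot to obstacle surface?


center_dist = sqrt((4.5-8.5)^2 + (8.8-8.0)^2)
= sqrt(16.0 + 0.64)
= 4.0792
min_dist = center_dist - radius = 4.0792 - 1.8 = 2.2792 m


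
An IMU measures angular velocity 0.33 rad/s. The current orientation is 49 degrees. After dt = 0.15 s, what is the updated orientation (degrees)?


delta_theta = w * dt = 0.33 * 0.15 = 0.0495 rad
= 2.8361 deg
theta_new = 49 + 2.8361 = 51.8361 deg


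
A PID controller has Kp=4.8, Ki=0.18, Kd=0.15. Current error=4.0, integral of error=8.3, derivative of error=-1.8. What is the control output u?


u = Kp*e + Ki*int(e) + Kd*de/dt
= 4.8*4.0 + 0.18*8.3 + 0.15*(-1.8)
= 19.2 + 1.494 + -0.27
= 20.424


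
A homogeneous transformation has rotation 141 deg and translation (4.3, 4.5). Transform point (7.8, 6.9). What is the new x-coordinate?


x' = cos(theta)*px - sin(theta)*py + tx
= -0.7771*7.8 - 0.6293*6.9 + 4.3
= -6.104


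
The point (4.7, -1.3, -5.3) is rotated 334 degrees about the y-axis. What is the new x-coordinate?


Rotation about y-axis: x' = x*cos(theta) + z*sin(theta)
= 4.7 * 0.8988 + -5.3 * -0.4384
= 6.5477


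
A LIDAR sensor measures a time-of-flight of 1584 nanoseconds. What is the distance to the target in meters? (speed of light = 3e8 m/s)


tof = 1584 ns = 1.584e-06 s
dist = c * tof / 2
= 3e8 * 1.584e-06 / 2
= 237.6 m


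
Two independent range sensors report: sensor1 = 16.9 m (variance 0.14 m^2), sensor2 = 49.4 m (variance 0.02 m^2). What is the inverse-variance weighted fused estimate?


w1 = (1/var1) / (1/var1 + 1/var2)
   = 7.1429 / (7.1429 + 50.0) = 0.125
w2 = 1 - w1 = 0.875
fused = w1*s1 + w2*s2 = 2.1125 + 43.225
= 45.3375 m


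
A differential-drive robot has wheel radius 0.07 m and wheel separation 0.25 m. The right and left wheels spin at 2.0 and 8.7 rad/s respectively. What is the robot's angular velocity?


vR = r*wR = 0.07*2.0 = 0.14 m/s
vL = r*wL = 0.07*8.7 = 0.609 m/s
v = (vR+vL)/2 = 0.3745 m/s
omega = (vR-vL)/L = -1.876 rad/s
angular velocity = -1.876 rad/s


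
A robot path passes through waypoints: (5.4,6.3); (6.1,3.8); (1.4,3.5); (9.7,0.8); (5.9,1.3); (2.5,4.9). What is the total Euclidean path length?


Segment lengths:
  seg1 = sqrt((0.7)^2 + (-2.5)^2) = 2.5962
  seg2 = sqrt((-4.7)^2 + (-0.3)^2) = 4.7096
  seg3 = sqrt((8.3)^2 + (-2.7)^2) = 8.7281
  seg4 = sqrt((-3.8)^2 + (0.5)^2) = 3.8328
  seg5 = sqrt((-3.4)^2 + (3.6)^2) = 4.9518
Total = 24.8184
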